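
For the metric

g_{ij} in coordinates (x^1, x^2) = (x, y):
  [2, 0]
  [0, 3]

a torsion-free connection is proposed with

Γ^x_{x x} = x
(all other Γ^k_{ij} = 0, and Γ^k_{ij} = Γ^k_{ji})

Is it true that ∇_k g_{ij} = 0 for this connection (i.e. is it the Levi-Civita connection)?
Using ∇_k g_{ij} = ∂_k g_{ij} - Γ^m_{ki} g_{mj} - Γ^m_{kj} g_{im}:
∇_x g_{xx} = (0) - (2*x) - (2*x) = -4*x ≠ 0
So the connection is not metric compatible (it is not the Levi-Civita connection).
No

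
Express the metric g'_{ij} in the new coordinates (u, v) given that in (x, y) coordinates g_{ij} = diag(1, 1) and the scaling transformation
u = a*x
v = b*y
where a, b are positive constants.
Invert the transformation: x = u/a, y = v/b
g'_{ij} = (∂x^k/∂x'^i)(∂x^l/∂x'^j) g_{kl}; with g_{kl} = δ_{kl} this is Σ_k (∂x^k/∂x'^i)(∂x^k/∂x'^j).
Jacobian: ∂x/∂u = 1/a, ∂x/∂v = 0, ∂y/∂u = 0, ∂y/∂v = 1/b
g'_{uu} = (1/a)(1/a) + (0)(0) = 1/a^2
g'_{uv} = (1/a)(0) + (0)(1/b) = 0
g'_{vv} = (0)(0) + (1/b)(1/b) = 1/b^2
g'_{ij} = diag(1/a^2, 1/b^2)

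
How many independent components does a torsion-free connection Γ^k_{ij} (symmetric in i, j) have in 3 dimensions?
Γ^k_{ij} has n choices for the upper index and n(n+1)/2 independent symmetric lower index pairs.
Total = 3 × 3×4/2 = 3 × 6 = 18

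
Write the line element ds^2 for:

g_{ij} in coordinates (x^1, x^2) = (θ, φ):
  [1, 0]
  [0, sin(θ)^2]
ds^2 = g_{ij} dx^i dx^j; only the non-zero components contribute.
ds^2 = dθ^2 + sin(θ)^2 dφ^2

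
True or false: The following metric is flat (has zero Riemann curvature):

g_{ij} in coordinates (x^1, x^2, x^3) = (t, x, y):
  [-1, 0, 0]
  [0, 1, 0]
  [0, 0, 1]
All metric components are constant, so every Christoffel symbol vanishes and R^i_{jkl} = 0.
True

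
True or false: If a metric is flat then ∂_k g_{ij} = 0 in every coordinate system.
Flatness means R^i_{jkl} = 0; the components can still vary, e.g. the flat plane in polar coordinates has g_{θθ} = r^2.
False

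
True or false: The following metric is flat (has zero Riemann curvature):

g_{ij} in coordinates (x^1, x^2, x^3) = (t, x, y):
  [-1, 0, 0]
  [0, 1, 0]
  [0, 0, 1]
All metric components are constant, so every Christoffel symbol vanishes and R^i_{jkl} = 0.
True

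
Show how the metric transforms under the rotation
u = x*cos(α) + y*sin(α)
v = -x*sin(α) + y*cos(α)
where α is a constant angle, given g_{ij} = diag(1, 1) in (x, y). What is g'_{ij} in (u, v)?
Invert the transformation: x = u*cos(α) - v*sin(α), y = u*sin(α) + v*cos(α)
g'_{ij} = (∂x^k/∂x'^i)(∂x^l/∂x'^j) g_{kl}; with g_{kl} = δ_{kl} this is Σ_k (∂x^k/∂x'^i)(∂x^k/∂x'^j).
Jacobian: ∂x/∂u = cos(α), ∂x/∂v = -sin(α), ∂y/∂u = sin(α), ∂y/∂v = cos(α)
g'_{uu} = (cos(α))(cos(α)) + (sin(α))(sin(α)) = 1
g'_{uv} = (cos(α))(-sin(α)) + (sin(α))(cos(α)) = 0
g'_{vv} = (-sin(α))(-sin(α)) + (cos(α))(cos(α)) = 1
g'_{ij} = diag(1, 1)
The Euclidean metric is invariant under rotations.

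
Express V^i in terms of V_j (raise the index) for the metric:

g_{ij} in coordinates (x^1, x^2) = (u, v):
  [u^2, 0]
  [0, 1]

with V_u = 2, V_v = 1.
Inverse metric (diagonal): g^{uu} = 1/u^2, g^{vv} = 1
V^i = g^{ij} V_j:
V^u = (1/u^2)(2) + (0)(1) = 2/u^2
V^v = (0)(2) + (1)(1) = 1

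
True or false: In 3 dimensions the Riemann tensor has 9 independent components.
n^2(n^2-1)/12 = 9·8/12 = 6 independent components for n = 3.
False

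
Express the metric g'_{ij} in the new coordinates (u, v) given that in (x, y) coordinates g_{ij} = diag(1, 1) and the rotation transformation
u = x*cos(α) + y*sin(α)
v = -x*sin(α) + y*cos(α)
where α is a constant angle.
Invert the transformation: x = u*cos(α) - v*sin(α), y = u*sin(α) + v*cos(α)
g'_{ij} = (∂x^k/∂x'^i)(∂x^l/∂x'^j) g_{kl}; with g_{kl} = δ_{kl} this is Σ_k (∂x^k/∂x'^i)(∂x^k/∂x'^j).
Jacobian: ∂x/∂u = cos(α), ∂x/∂v = -sin(α), ∂y/∂u = sin(α), ∂y/∂v = cos(α)
g'_{uu} = (cos(α))(cos(α)) + (sin(α))(sin(α)) = 1
g'_{uv} = (cos(α))(-sin(α)) + (sin(α))(cos(α)) = 0
g'_{vv} = (-sin(α))(-sin(α)) + (cos(α))(cos(α)) = 1
g'_{ij} = diag(1, 1)
The Euclidean metric is invariant under rotations.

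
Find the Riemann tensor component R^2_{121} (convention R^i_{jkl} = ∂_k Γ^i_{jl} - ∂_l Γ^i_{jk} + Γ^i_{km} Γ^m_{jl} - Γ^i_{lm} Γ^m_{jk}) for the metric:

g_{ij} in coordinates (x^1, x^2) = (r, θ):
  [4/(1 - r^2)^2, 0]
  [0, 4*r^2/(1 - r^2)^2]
Non-zero Christoffel symbols (Γ^k_{ij} = Γ^k_{ji}):
Γ^r_{r r} = 2*r/(1 - r^2)
Γ^r_{θ θ} = (r^3 + r)/(r^2 - 1)
Γ^θ_{r θ} = (-r^2 - 1)/(r^3 - r)
R^θ_{r θ r} = ∂_θ Γ^θ_{r r} - ∂_r Γ^θ_{r θ} + Γ^θ_{θ m} Γ^m_{r r} - Γ^θ_{r m} Γ^m_{r θ}
  = (0) - ((r^4 + 4*r^2 - 1)/(r^3 - r)^2) + (2*(r^2 + 1)/(r^2 - 1)^2) - ((r^2 + 1)^2/(r^3 - r)^2) = -4/(r^2 - 1)^2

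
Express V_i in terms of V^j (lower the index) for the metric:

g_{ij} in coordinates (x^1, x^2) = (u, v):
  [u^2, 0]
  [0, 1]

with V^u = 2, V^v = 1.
V_i = g_{ij} V^j:
V_u = (u^2)(2) + (0)(1) = 2*u^2
V_v = (0)(2) + (1)(1) = 1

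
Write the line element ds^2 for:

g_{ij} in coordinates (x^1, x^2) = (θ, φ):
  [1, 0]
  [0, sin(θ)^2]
ds^2 = g_{ij} dx^i dx^j; only the non-zero components contribute.
ds^2 = dθ^2 + sin(θ)^2 dφ^2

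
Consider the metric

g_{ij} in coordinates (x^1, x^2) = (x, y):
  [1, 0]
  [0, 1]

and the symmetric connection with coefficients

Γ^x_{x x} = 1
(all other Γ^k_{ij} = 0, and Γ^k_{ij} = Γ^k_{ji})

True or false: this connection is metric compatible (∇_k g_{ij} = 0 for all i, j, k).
Using ∇_k g_{ij} = ∂_k g_{ij} - Γ^m_{ki} g_{mj} - Γ^m_{kj} g_{im}:
∇_x g_{xx} = (0) - (1) - (1) = -2 ≠ 0
So the connection is not metric compatible (it is not the Levi-Civita connection).
False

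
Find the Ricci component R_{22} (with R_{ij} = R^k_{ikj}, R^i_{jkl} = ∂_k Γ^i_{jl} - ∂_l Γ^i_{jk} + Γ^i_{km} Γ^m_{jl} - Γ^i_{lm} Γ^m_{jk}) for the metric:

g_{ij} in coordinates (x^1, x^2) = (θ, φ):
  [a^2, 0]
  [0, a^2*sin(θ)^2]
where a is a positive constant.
Non-zero Christoffel symbols (Γ^k_{ij} = Γ^k_{ji}):
Γ^θ_{φ φ} = -sin(2*θ)/2
Γ^φ_{θ φ} = 1/tan(θ)
R^θ_{φ θ φ} = ∂_θ Γ^θ_{φ φ} - ∂_φ Γ^θ_{φ θ} + Γ^θ_{θ m} Γ^m_{φ φ} - Γ^θ_{φ m} Γ^m_{φ θ}
  = (-cos(2*θ)) - (0) + (0) - (-cos(θ)^2) = sin(θ)^2
R^φ_{φ φ φ} = 0 (a repeated index in an antisymmetric pair)
R_{φφ} = R^θ_{φ θ φ} + R^φ_{φ φ φ} = (sin(θ)^2) + (0) = sin(θ)^2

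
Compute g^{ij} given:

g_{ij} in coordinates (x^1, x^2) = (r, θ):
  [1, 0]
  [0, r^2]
The metric is diagonal, so g^{ij} is diagonal with entries 1/g_{ii}: diag(1, 1/(r^2)).
g^{ij}:
  [1, 0]
  [0, 1/r^2]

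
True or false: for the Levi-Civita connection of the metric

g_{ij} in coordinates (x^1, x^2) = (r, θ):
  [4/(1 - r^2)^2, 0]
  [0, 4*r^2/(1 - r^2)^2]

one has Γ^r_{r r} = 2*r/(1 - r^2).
Γ^r_{r r} = (1/2) g^{rr} (∂_r g_{rr} + ∂_r g_{rr} - ∂_r g_{rr}) = (1/2)((1 - r^2)^2/4)((16*r/(1 - r^2)^3) + (16*r/(1 - r^2)^3) - (16*r/(1 - r^2)^3)) = 2*r/(1 - r^2)
This equals the proposed value 2*r/(1 - r^2).
True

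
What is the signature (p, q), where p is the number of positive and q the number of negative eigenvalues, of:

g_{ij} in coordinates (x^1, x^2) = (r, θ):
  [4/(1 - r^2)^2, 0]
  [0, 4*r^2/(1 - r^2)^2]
The metric is diagonal, so its eigenvalues are the diagonal entries: 4/(1 - r^2)^2, 4*r^2/(1 - r^2)^2 (at a generic point, where coordinate-dependent entries are positive).
2 positive, 0 negative.
(2, 0) - Riemannian (positive definite)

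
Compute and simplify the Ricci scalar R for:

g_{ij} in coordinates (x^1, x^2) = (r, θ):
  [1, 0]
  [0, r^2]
Non-zero Christoffel symbols (Γ^k_{ij} = Γ^k_{ji}):
Γ^r_{θ θ} = -r
Γ^θ_{r θ} = 1/r
Ricci tensor (R_{ij} = R^k_{ikj}): R_{rr} = 0, R_{rθ} = 0, R_{θθ} = 0
Inverse metric: g^{rr} = 1, g^{θθ} = 1/r^2
R = g^{ij} R_{ij} = (1)(0) + (1/r^2)(0) = 0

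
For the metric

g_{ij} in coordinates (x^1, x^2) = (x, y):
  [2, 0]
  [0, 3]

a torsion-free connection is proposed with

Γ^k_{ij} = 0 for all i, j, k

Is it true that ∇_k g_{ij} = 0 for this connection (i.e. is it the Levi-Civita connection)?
Using ∇_k g_{ij} = ∂_k g_{ij} - Γ^m_{ki} g_{mj} - Γ^m_{kj} g_{im}:
e.g. ∇_x g_{yy} = (0) - (0) - (0) = 0
Every component ∇_k g_{ij} vanishes: the connection is metric compatible.
Yes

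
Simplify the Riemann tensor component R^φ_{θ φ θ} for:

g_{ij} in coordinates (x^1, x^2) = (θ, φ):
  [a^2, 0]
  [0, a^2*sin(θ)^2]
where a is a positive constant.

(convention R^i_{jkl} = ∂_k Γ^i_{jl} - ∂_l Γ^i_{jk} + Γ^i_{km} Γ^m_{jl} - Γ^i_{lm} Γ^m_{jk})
Non-zero Christoffel symbols (Γ^k_{ij} = Γ^k_{ji}):
Γ^θ_{φ φ} = -sin(2*θ)/2
Γ^φ_{θ φ} = 1/tan(θ)
R^φ_{θ φ θ} = ∂_φ Γ^φ_{θ θ} - ∂_θ Γ^φ_{θ φ} + Γ^φ_{φ m} Γ^m_{θ θ} - Γ^φ_{θ m} Γ^m_{θ φ}
  = (0) - (-1/sin(θ)^2) + (0) - (1/tan(θ)^2) = 1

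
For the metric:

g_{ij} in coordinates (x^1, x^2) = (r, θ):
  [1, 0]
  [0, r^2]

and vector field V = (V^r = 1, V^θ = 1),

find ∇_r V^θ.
Non-zero Christoffel symbols:
Γ^r_{θ θ} = -r
Γ^θ_{r θ} = 1/r
∇_r V^θ = ∂_r V^θ + Γ^θ_{r j} V^j
  = (0) + (0)(1) + (1/r)(1)
  = 1/r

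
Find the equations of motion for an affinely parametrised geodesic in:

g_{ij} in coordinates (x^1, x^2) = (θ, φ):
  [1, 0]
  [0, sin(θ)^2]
Geodesic equation: d^2x^k/dλ^2 + Γ^k_{ij} (dx^i/dλ)(dx^j/dλ) = 0.
Non-zero Christoffel symbols:
Γ^θ_{φ φ} = -sin(2*θ)/2
Γ^φ_{θ φ} = 1/tan(θ)
Substituting (the symmetric pair Γ^k_{ij}, Γ^k_{ji} combines into a factor 2):
d^2θ/dλ^2 - (sin(2*θ)/2) (dφ/dλ)^2 = 0
d^2φ/dλ^2 + (2/tan(θ)) (dθ/dλ)(dφ/dλ) = 0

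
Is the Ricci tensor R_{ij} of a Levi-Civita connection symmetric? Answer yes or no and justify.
R_{ij} = R^k_{ikj}; the pair symmetry R_{kilj} = R_{ljki} gives R_{ij} = R_{ji}.
Yes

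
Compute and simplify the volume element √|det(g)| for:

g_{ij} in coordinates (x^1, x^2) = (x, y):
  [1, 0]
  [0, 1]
det(g) = 1
√|det(g)| = 1
Volume element: dV = 1 dx dy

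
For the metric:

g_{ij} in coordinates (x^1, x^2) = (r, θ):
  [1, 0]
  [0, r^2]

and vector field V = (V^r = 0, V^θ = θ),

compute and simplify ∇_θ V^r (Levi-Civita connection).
Non-zero Christoffel symbols:
Γ^r_{θ θ} = -r
Γ^θ_{r θ} = 1/r
∇_θ V^r = ∂_θ V^r + Γ^r_{θ j} V^j
  = (0) + (0)(0) + (-r)(θ)
  = -r*θ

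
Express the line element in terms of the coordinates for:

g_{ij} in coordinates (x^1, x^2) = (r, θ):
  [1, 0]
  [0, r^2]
ds^2 = g_{ij} dx^i dx^j; only the non-zero components contribute.
ds^2 = dr^2 + r^2 dθ^2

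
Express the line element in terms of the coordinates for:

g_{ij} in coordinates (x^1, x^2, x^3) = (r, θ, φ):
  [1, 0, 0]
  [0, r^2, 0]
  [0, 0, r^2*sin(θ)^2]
ds^2 = g_{ij} dx^i dx^j; only the non-zero components contribute.
ds^2 = dr^2 + r^2 dθ^2 + r^2*sin(θ)^2 dφ^2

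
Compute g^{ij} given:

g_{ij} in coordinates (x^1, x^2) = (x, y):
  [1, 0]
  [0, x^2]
The metric is diagonal, so g^{ij} is diagonal with entries 1/g_{ii}: diag(1, 1/(x^2)).
g^{ij}:
  [1, 0]
  [0, 1/x^2]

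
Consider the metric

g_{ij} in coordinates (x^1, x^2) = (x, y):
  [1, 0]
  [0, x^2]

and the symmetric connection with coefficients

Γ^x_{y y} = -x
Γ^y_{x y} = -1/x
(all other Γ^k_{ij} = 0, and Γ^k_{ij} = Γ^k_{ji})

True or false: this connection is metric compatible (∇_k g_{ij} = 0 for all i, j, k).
Using ∇_k g_{ij} = ∂_k g_{ij} - Γ^m_{ki} g_{mj} - Γ^m_{kj} g_{im}:
∇_y g_{xy} = (0) - (-x) - (-x) = 2*x ≠ 0
So the connection is not metric compatible (it is not the Levi-Civita connection).
False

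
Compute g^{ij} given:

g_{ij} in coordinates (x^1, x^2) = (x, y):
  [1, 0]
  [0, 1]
The metric is diagonal, so g^{ij} is diagonal with entries 1/g_{ii}: diag(1, 1).
g^{ij}:
  [1, 0]
  [0, 1]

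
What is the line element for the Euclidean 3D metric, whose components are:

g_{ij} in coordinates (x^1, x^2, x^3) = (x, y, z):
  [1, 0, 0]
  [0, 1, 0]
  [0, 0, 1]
ds^2 = g_{ij} dx^i dx^j; only the non-zero components contribute.
ds^2 = dx^2 + dy^2 + dz^2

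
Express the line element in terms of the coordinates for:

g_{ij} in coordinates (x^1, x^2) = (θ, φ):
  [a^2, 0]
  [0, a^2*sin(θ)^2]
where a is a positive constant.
ds^2 = g_{ij} dx^i dx^j; only the non-zero components contribute.
ds^2 = a^2 dθ^2 + a^2*sin(θ)^2 dφ^2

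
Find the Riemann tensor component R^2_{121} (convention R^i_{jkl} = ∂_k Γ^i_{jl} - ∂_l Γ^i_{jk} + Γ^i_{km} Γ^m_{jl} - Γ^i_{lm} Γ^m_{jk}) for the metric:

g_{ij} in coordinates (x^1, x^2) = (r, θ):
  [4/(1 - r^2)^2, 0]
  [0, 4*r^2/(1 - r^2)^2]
Non-zero Christoffel symbols (Γ^k_{ij} = Γ^k_{ji}):
Γ^r_{r r} = 2*r/(1 - r^2)
Γ^r_{θ θ} = (r^3 + r)/(r^2 - 1)
Γ^θ_{r θ} = (-r^2 - 1)/(r^3 - r)
R^θ_{r θ r} = ∂_θ Γ^θ_{r r} - ∂_r Γ^θ_{r θ} + Γ^θ_{θ m} Γ^m_{r r} - Γ^θ_{r m} Γ^m_{r θ}
  = (0) - ((r^4 + 4*r^2 - 1)/(r^3 - r)^2) + (2*(r^2 + 1)/(r^2 - 1)^2) - ((r^2 + 1)^2/(r^3 - r)^2) = -4/(r^2 - 1)^2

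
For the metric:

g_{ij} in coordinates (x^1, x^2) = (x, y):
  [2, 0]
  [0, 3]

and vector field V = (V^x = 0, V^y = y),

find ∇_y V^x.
All Christoffel symbols are zero.
∇_y V^x = ∂_y V^x + Γ^x_{y j} V^j
  = (0) + (0)(0) + (0)(y)
  = 0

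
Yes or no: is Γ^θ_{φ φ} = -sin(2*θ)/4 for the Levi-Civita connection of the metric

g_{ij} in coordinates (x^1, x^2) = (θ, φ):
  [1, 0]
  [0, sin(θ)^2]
Γ^θ_{φ φ} = (1/2) g^{θθ} (∂_φ g_{θφ} + ∂_φ g_{θφ} - ∂_θ g_{φφ}) = (1/2)(1)((0) + (0) - (sin(2*θ))) = -sin(2*θ)/2
This differs from the proposed value -sin(2*θ)/4.
No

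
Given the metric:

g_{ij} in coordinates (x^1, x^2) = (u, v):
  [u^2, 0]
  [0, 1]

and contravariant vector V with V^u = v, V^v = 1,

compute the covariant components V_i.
V_i = g_{ij} V^j:
V_u = (u^2)(v) + (0)(1) = u^2*v
V_v = (0)(v) + (1)(1) = 1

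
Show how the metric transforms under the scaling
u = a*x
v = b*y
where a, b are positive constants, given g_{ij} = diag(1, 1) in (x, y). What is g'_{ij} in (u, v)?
Invert the transformation: x = u/a, y = v/b
g'_{ij} = (∂x^k/∂x'^i)(∂x^l/∂x'^j) g_{kl}; with g_{kl} = δ_{kl} this is Σ_k (∂x^k/∂x'^i)(∂x^k/∂x'^j).
Jacobian: ∂x/∂u = 1/a, ∂x/∂v = 0, ∂y/∂u = 0, ∂y/∂v = 1/b
g'_{uu} = (1/a)(1/a) + (0)(0) = 1/a^2
g'_{uv} = (1/a)(0) + (0)(1/b) = 0
g'_{vv} = (0)(0) + (1/b)(1/b) = 1/b^2
g'_{ij} = diag(1/a^2, 1/b^2)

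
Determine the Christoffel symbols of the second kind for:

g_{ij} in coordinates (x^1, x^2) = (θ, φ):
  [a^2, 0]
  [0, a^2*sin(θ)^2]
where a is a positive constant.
Using Γ^k_{ij} = (1/2) g^{km} (∂_i g_{mj} + ∂_j g_{mi} - ∂_m g_{ij}); the metric is diagonal, so only the m = k term contributes.
Non-zero symbols (using the symmetry Γ^k_{ij} = Γ^k_{ji}):
Γ^θ_{φ φ} = (1/2) g^{θθ} (∂_φ g_{θφ} + ∂_φ g_{θφ} - ∂_θ g_{φφ}) = (1/2)(1/a^2)((0) + (0) - (a^2*sin(2*θ))) = -sin(2*θ)/2
Γ^φ_{θ φ} = (1/2) g^{φφ} (∂_θ g_{φφ} + ∂_φ g_{φθ} - ∂_φ g_{θφ}) = (1/2)(1/(a^2*sin(θ)^2))((a^2*sin(2*θ)) + (0) - (0)) = 1/tan(θ)
All other Christoffel symbols are zero.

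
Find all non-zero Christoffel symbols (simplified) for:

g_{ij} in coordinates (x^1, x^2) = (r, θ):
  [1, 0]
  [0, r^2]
Using Γ^k_{ij} = (1/2) g^{km} (∂_i g_{mj} + ∂_j g_{mi} - ∂_m g_{ij}); the metric is diagonal, so only the m = k term contributes.
Non-zero symbols (using the symmetry Γ^k_{ij} = Γ^k_{ji}):
Γ^r_{θ θ} = (1/2) g^{rr} (∂_θ g_{rθ} + ∂_θ g_{rθ} - ∂_r g_{θθ}) = (1/2)(1)((0) + (0) - (2*r)) = -r
Γ^θ_{r θ} = (1/2) g^{θθ} (∂_r g_{θθ} + ∂_θ g_{θr} - ∂_θ g_{rθ}) = (1/2)(1/r^2)((2*r) + (0) - (0)) = 1/r
All other Christoffel symbols are zero.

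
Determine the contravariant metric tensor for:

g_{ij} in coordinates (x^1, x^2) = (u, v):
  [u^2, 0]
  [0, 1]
The metric is diagonal, so g^{ij} is diagonal with entries 1/g_{ii}: diag(1/(u^2), 1).
g^{ij}:
  [1/u^2, 0]
  [0, 1]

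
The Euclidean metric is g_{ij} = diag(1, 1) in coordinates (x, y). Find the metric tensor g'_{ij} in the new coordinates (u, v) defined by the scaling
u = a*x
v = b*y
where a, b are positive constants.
Invert the transformation: x = u/a, y = v/b
g'_{ij} = (∂x^k/∂x'^i)(∂x^l/∂x'^j) g_{kl}; with g_{kl} = δ_{kl} this is Σ_k (∂x^k/∂x'^i)(∂x^k/∂x'^j).
Jacobian: ∂x/∂u = 1/a, ∂x/∂v = 0, ∂y/∂u = 0, ∂y/∂v = 1/b
g'_{uu} = (1/a)(1/a) + (0)(0) = 1/a^2
g'_{uv} = (1/a)(0) + (0)(1/b) = 0
g'_{vv} = (0)(0) + (1/b)(1/b) = 1/b^2
g'_{ij} = diag(1/a^2, 1/b^2)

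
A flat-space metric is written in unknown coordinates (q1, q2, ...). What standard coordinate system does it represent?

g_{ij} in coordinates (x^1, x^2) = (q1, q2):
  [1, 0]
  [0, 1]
All components are constant and the metric is the identity, i.e. orthonormal rectilinear coordinates.
Cartesian (2D) coordinates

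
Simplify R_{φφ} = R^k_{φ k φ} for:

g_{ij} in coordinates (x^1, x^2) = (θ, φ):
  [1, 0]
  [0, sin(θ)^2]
Non-zero Christoffel symbols (Γ^k_{ij} = Γ^k_{ji}):
Γ^θ_{φ φ} = -sin(2*θ)/2
Γ^φ_{θ φ} = 1/tan(θ)
R^θ_{φ θ φ} = ∂_θ Γ^θ_{φ φ} - ∂_φ Γ^θ_{φ θ} + Γ^θ_{θ m} Γ^m_{φ φ} - Γ^θ_{φ m} Γ^m_{φ θ}
  = (-cos(2*θ)) - (0) + (0) - (-cos(θ)^2) = sin(θ)^2
R^φ_{φ φ φ} = 0 (a repeated index in an antisymmetric pair)
R_{φφ} = R^θ_{φ θ φ} + R^φ_{φ φ φ} = (sin(θ)^2) + (0) = sin(θ)^2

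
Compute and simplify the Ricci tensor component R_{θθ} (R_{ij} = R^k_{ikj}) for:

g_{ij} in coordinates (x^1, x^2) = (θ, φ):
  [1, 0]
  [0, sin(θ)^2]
Non-zero Christoffel symbols (Γ^k_{ij} = Γ^k_{ji}):
Γ^θ_{φ φ} = -sin(2*θ)/2
Γ^φ_{θ φ} = 1/tan(θ)
R^θ_{θ θ θ} = 0 (a repeated index in an antisymmetric pair)
R^φ_{θ φ θ} = ∂_φ Γ^φ_{θ θ} - ∂_θ Γ^φ_{θ φ} + Γ^φ_{φ m} Γ^m_{θ θ} - Γ^φ_{θ m} Γ^m_{θ φ}
  = (0) - (-1/sin(θ)^2) + (0) - (1/tan(θ)^2) = 1
R_{θθ} = R^θ_{θ θ θ} + R^φ_{θ φ θ} = (0) + (1) = 1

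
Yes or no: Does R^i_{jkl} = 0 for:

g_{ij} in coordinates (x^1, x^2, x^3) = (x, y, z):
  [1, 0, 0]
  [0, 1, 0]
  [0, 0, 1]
All metric components are constant, so every Christoffel symbol vanishes and R^i_{jkl} = 0.
Yes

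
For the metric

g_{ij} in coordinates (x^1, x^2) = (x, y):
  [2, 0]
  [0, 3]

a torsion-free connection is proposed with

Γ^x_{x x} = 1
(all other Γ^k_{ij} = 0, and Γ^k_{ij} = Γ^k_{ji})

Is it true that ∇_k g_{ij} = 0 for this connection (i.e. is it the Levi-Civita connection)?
Using ∇_k g_{ij} = ∂_k g_{ij} - Γ^m_{ki} g_{mj} - Γ^m_{kj} g_{im}:
∇_x g_{xx} = (0) - (2) - (2) = -4 ≠ 0
So the connection is not metric compatible (it is not the Levi-Civita connection).
No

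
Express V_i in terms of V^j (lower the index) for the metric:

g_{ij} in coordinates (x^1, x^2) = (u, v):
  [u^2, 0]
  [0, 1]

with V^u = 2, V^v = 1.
V_i = g_{ij} V^j:
V_u = (u^2)(2) + (0)(1) = 2*u^2
V_v = (0)(2) + (1)(1) = 1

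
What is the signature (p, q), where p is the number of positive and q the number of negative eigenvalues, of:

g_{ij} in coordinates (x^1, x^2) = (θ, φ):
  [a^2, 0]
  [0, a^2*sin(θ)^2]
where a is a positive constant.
The metric is diagonal, so its eigenvalues are the diagonal entries: a^2, a^2*sin(θ)^2 (at a generic point, where coordinate-dependent entries are positive).
2 positive, 0 negative.
(2, 0) - Riemannian (positive definite)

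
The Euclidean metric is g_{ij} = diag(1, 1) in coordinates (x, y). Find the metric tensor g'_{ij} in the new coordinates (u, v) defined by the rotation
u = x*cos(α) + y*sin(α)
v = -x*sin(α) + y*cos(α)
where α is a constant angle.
Invert the transformation: x = u*cos(α) - v*sin(α), y = u*sin(α) + v*cos(α)
g'_{ij} = (∂x^k/∂x'^i)(∂x^l/∂x'^j) g_{kl}; with g_{kl} = δ_{kl} this is Σ_k (∂x^k/∂x'^i)(∂x^k/∂x'^j).
Jacobian: ∂x/∂u = cos(α), ∂x/∂v = -sin(α), ∂y/∂u = sin(α), ∂y/∂v = cos(α)
g'_{uu} = (cos(α))(cos(α)) + (sin(α))(sin(α)) = 1
g'_{uv} = (cos(α))(-sin(α)) + (sin(α))(cos(α)) = 0
g'_{vv} = (-sin(α))(-sin(α)) + (cos(α))(cos(α)) = 1
g'_{ij} = diag(1, 1)
The Euclidean metric is invariant under rotations.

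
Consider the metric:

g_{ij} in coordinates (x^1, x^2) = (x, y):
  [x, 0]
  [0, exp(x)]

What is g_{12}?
With x^1 = x, x^2 = y, g_{12} = g_{xy} is the row-1, column-2 entry of the matrix.
g_{12} = 0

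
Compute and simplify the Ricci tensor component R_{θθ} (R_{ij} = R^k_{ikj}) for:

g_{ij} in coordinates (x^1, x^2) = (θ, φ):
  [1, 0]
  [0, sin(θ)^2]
Non-zero Christoffel symbols (Γ^k_{ij} = Γ^k_{ji}):
Γ^θ_{φ φ} = -sin(2*θ)/2
Γ^φ_{θ φ} = 1/tan(θ)
R^θ_{θ θ θ} = 0 (a repeated index in an antisymmetric pair)
R^φ_{θ φ θ} = ∂_φ Γ^φ_{θ θ} - ∂_θ Γ^φ_{θ φ} + Γ^φ_{φ m} Γ^m_{θ θ} - Γ^φ_{θ m} Γ^m_{θ φ}
  = (0) - (-1/sin(θ)^2) + (0) - (1/tan(θ)^2) = 1
R_{θθ} = R^θ_{θ θ θ} + R^φ_{θ φ θ} = (0) + (1) = 1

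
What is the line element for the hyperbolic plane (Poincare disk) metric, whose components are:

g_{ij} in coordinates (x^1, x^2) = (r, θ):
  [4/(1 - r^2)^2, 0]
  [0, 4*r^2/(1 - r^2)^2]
ds^2 = g_{ij} dx^i dx^j; only the non-zero components contribute.
ds^2 = (4/(1 - r^2)^2) dr^2 + (4*r^2/(1 - r^2)^2) dθ^2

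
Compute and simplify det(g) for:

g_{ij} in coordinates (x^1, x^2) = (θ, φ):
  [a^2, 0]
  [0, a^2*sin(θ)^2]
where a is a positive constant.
For a 2×2 metric: det(g) = g_{11}·g_{22} - g_{12}·g_{21}
= (a^2)·(a^2*sin(θ)^2) - (0)·(0)
= a^4*sin(θ)^2 - 0
det(g) = a^4*sin(θ)^2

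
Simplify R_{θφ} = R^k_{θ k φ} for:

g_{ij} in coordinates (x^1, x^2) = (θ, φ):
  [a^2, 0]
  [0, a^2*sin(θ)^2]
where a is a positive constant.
Non-zero Christoffel symbols (Γ^k_{ij} = Γ^k_{ji}):
Γ^θ_{φ φ} = -sin(2*θ)/2
Γ^φ_{θ φ} = 1/tan(θ)
R^θ_{θ θ φ} = 0 (a repeated index in an antisymmetric pair)
R^φ_{θ φ φ} = 0 (a repeated index in an antisymmetric pair)
R_{θφ} = R^θ_{θ θ φ} + R^φ_{θ φ φ} = (0) + (0) = 0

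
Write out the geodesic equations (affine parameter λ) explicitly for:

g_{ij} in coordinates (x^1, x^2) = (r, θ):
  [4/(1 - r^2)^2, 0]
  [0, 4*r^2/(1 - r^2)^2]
Geodesic equation: d^2x^k/dλ^2 + Γ^k_{ij} (dx^i/dλ)(dx^j/dλ) = 0.
Non-zero Christoffel symbols:
Γ^r_{r r} = 2*r/(1 - r^2)
Γ^r_{θ θ} = (r^3 + r)/(r^2 - 1)
Γ^θ_{r θ} = (-r^2 - 1)/(r^3 - r)
Substituting (the symmetric pair Γ^k_{ij}, Γ^k_{ji} combines into a factor 2):
d^2r/dλ^2 + (2*r/(1 - r^2)) (dr/dλ)^2 + ((r^3 + r)/(r^2 - 1)) (dθ/dλ)^2 = 0
d^2θ/dλ^2 + ((-2*r^2 - 2)/(r^3 - r)) (dr/dλ)(dθ/dλ) = 0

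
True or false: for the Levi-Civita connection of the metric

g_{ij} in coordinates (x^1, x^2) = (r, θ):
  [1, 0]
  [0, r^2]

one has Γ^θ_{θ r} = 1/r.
Γ^θ_{θ r} = (1/2) g^{θθ} (∂_θ g_{θr} + ∂_r g_{θθ} - ∂_θ g_{θr}) = (1/2)(1/r^2)((0) + (2*r) - (0)) = 1/r
This equals the proposed value 1/r.
True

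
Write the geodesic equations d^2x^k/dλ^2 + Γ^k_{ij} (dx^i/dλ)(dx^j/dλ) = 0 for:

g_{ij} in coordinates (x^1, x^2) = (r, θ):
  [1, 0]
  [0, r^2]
Geodesic equation: d^2x^k/dλ^2 + Γ^k_{ij} (dx^i/dλ)(dx^j/dλ) = 0.
Non-zero Christoffel symbols:
Γ^r_{θ θ} = -r
Γ^θ_{r θ} = 1/r
Substituting (the symmetric pair Γ^k_{ij}, Γ^k_{ji} combines into a factor 2):
d^2r/dλ^2 - r (dθ/dλ)^2 = 0
d^2θ/dλ^2 + (2/r) (dr/dλ)(dθ/dλ) = 0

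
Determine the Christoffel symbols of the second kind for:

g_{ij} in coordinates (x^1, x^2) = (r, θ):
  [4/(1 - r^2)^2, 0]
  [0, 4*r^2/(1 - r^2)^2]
Using Γ^k_{ij} = (1/2) g^{km} (∂_i g_{mj} + ∂_j g_{mi} - ∂_m g_{ij}); the metric is diagonal, so only the m = k term contributes.
Non-zero symbols (using the symmetry Γ^k_{ij} = Γ^k_{ji}):
Γ^r_{r r} = (1/2) g^{rr} (∂_r g_{rr} + ∂_r g_{rr} - ∂_r g_{rr}) = (1/2)((1 - r^2)^2/4)((16*r/(1 - r^2)^3) + (16*r/(1 - r^2)^3) - (16*r/(1 - r^2)^3)) = 2*r/(1 - r^2)
Γ^r_{θ θ} = (1/2) g^{rr} (∂_θ g_{rθ} + ∂_θ g_{rθ} - ∂_r g_{θθ}) = (1/2)((1 - r^2)^2/4)((0) + (0) - (-8*(r^3 + r)/(r^2 - 1)^3)) = (r^3 + r)/(r^2 - 1)
Γ^θ_{r θ} = (1/2) g^{θθ} (∂_r g_{θθ} + ∂_θ g_{θr} - ∂_θ g_{rθ}) = (1/2)((1 - r^2)^2/(4*r^2))((-8*(r^3 + r)/(r^2 - 1)^3) + (0) - (0)) = (-r^2 - 1)/(r^3 - r)
All other Christoffel symbols are zero.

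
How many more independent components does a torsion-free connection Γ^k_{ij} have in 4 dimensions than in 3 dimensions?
Independent components in n dimensions: n × n(n+1)/2 = n^2(n+1)/2.
4D: 4 × 10 = 40
3D: 3 × 6 = 18
Difference = 40 - 18 = 22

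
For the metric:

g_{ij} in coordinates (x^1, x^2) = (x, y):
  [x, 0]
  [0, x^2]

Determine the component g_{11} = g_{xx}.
With x^1 = x, x^2 = y, g_{11} = g_{xx} is the row-1, column-1 entry of the matrix.
g_{11} = x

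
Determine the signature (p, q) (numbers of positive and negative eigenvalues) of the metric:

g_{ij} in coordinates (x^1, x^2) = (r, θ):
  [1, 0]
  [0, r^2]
The metric is diagonal, so its eigenvalues are the diagonal entries: 1, r^2 (at a generic point, where coordinate-dependent entries are positive).
2 positive, 0 negative.
(2, 0) - Riemannian (positive definite)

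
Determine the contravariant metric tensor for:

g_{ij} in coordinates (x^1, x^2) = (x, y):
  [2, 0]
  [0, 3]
The metric is diagonal, so g^{ij} is diagonal with entries 1/g_{ii}: diag(1/2, 1/3).
g^{ij}:
  [1/2, 0]
  [0, 1/3]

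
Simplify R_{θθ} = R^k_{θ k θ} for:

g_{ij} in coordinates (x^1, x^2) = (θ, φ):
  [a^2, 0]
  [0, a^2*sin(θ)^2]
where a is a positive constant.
Non-zero Christoffel symbols (Γ^k_{ij} = Γ^k_{ji}):
Γ^θ_{φ φ} = -sin(2*θ)/2
Γ^φ_{θ φ} = 1/tan(θ)
R^θ_{θ θ θ} = 0 (a repeated index in an antisymmetric pair)
R^φ_{θ φ θ} = ∂_φ Γ^φ_{θ θ} - ∂_θ Γ^φ_{θ φ} + Γ^φ_{φ m} Γ^m_{θ θ} - Γ^φ_{θ m} Γ^m_{θ φ}
  = (0) - (-1/sin(θ)^2) + (0) - (1/tan(θ)^2) = 1
R_{θθ} = R^θ_{θ θ θ} + R^φ_{θ φ θ} = (0) + (1) = 1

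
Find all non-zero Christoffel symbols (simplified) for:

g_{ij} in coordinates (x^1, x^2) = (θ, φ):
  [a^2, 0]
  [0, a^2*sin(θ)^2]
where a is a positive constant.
Using Γ^k_{ij} = (1/2) g^{km} (∂_i g_{mj} + ∂_j g_{mi} - ∂_m g_{ij}); the metric is diagonal, so only the m = k term contributes.
Non-zero symbols (using the symmetry Γ^k_{ij} = Γ^k_{ji}):
Γ^θ_{φ φ} = (1/2) g^{θθ} (∂_φ g_{θφ} + ∂_φ g_{θφ} - ∂_θ g_{φφ}) = (1/2)(1/a^2)((0) + (0) - (a^2*sin(2*θ))) = -sin(2*θ)/2
Γ^φ_{θ φ} = (1/2) g^{φφ} (∂_θ g_{φφ} + ∂_φ g_{φθ} - ∂_φ g_{θφ}) = (1/2)(1/(a^2*sin(θ)^2))((a^2*sin(2*θ)) + (0) - (0)) = 1/tan(θ)
All other Christoffel symbols are zero.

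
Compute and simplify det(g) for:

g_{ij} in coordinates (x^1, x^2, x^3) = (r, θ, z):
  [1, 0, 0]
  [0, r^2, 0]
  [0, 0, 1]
Diagonal metric: det(g) = g_{11}·g_{22}·g_{33}
= (1)·(r^2)·(1)
det(g) = r^2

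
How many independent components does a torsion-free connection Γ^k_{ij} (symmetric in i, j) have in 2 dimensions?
Γ^k_{ij} has n choices for the upper index and n(n+1)/2 independent symmetric lower index pairs.
Total = 2 × 2×3/2 = 2 × 3 = 6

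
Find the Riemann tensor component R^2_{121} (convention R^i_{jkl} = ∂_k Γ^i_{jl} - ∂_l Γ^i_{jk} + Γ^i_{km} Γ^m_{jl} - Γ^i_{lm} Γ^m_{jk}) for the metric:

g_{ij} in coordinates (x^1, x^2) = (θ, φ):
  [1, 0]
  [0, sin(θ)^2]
Non-zero Christoffel symbols (Γ^k_{ij} = Γ^k_{ji}):
Γ^θ_{φ φ} = -sin(2*θ)/2
Γ^φ_{θ φ} = 1/tan(θ)
R^φ_{θ φ θ} = ∂_φ Γ^φ_{θ θ} - ∂_θ Γ^φ_{θ φ} + Γ^φ_{φ m} Γ^m_{θ θ} - Γ^φ_{θ m} Γ^m_{θ φ}
  = (0) - (-1/sin(θ)^2) + (0) - (1/tan(θ)^2) = 1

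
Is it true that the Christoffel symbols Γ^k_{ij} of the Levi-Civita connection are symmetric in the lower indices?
The Levi-Civita connection is torsion-free, which is exactly Γ^k_{ij} = Γ^k_{ji}.
Yes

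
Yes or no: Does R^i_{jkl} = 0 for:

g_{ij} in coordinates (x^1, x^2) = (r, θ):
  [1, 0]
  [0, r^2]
Non-zero Christoffel symbols:
Γ^r_{θ θ} = -r
Γ^θ_{r θ} = 1/r
Ricci tensor: R_{rr} = 0, R_{rθ} = 0, R_{θθ} = 0
All R_{ij} vanish; in 2 dimensions the Riemann tensor is fully determined by the Ricci tensor, so R^i_{jkl} = 0: the metric is flat (curvilinear coordinates on flat space).
Yes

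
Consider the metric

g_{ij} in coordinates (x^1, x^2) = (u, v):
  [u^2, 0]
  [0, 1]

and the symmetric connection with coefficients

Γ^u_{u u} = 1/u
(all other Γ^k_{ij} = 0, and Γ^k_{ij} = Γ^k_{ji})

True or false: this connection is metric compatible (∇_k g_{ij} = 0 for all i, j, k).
Using ∇_k g_{ij} = ∂_k g_{ij} - Γ^m_{ki} g_{mj} - Γ^m_{kj} g_{im}:
e.g. ∇_u g_{uu} = (2*u) - (u) - (u) = 0
Every component ∇_k g_{ij} vanishes: the connection is metric compatible.
True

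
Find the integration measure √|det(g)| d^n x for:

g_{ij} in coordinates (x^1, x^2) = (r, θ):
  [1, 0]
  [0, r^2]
det(g) = r^2
√|det(g)| = r
Volume element: dV = r dr dθ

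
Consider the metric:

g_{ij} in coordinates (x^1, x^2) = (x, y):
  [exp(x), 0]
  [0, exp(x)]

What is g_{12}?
With x^1 = x, x^2 = y, g_{12} = g_{xy} is the row-1, column-2 entry of the matrix.
g_{12} = 0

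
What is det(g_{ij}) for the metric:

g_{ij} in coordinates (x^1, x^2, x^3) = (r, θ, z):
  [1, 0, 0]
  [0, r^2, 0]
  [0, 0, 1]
Diagonal metric: det(g) = g_{11}·g_{22}·g_{33}
= (1)·(r^2)·(1)
det(g) = r^2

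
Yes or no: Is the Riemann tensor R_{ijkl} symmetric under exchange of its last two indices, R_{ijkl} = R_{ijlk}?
It is antisymmetric in the last pair: R_{ijkl} = -R_{ijlk}.
No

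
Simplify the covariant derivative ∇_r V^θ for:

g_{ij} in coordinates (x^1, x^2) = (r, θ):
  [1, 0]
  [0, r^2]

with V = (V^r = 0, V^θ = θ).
Non-zero Christoffel symbols:
Γ^r_{θ θ} = -r
Γ^θ_{r θ} = 1/r
∇_r V^θ = ∂_r V^θ + Γ^θ_{r j} V^j
  = (0) + (0)(0) + (1/r)(θ)
  = θ/r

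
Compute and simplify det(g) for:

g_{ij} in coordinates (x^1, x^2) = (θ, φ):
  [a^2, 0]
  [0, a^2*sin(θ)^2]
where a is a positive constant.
For a 2×2 metric: det(g) = g_{11}·g_{22} - g_{12}·g_{21}
= (a^2)·(a^2*sin(θ)^2) - (0)·(0)
= a^4*sin(θ)^2 - 0
det(g) = a^4*sin(θ)^2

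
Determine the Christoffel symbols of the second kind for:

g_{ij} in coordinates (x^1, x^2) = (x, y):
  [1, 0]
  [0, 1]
Using Γ^k_{ij} = (1/2) g^{km} (∂_i g_{mj} + ∂_j g_{mi} - ∂_m g_{ij}); the metric is diagonal, so only the m = k term contributes.
Every metric component is constant, so all ∂_m g_{ij} = 0 and every Christoffel symbol vanishes.
All Christoffel symbols are zero.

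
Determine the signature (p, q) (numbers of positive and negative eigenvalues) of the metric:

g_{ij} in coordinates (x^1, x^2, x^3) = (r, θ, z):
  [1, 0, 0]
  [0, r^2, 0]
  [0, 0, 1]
The metric is diagonal, so its eigenvalues are the diagonal entries: 1, r^2, 1 (at a generic point, where coordinate-dependent entries are positive).
3 positive, 0 negative.
(3, 0) - Riemannian (positive definite)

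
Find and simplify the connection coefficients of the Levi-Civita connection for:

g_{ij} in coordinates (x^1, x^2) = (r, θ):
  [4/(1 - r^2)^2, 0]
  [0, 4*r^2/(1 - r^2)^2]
Using Γ^k_{ij} = (1/2) g^{km} (∂_i g_{mj} + ∂_j g_{mi} - ∂_m g_{ij}); the metric is diagonal, so only the m = k term contributes.
Non-zero symbols (using the symmetry Γ^k_{ij} = Γ^k_{ji}):
Γ^r_{r r} = (1/2) g^{rr} (∂_r g_{rr} + ∂_r g_{rr} - ∂_r g_{rr}) = (1/2)((1 - r^2)^2/4)((16*r/(1 - r^2)^3) + (16*r/(1 - r^2)^3) - (16*r/(1 - r^2)^3)) = 2*r/(1 - r^2)
Γ^r_{θ θ} = (1/2) g^{rr} (∂_θ g_{rθ} + ∂_θ g_{rθ} - ∂_r g_{θθ}) = (1/2)((1 - r^2)^2/4)((0) + (0) - (-8*(r^3 + r)/(r^2 - 1)^3)) = (r^3 + r)/(r^2 - 1)
Γ^θ_{r θ} = (1/2) g^{θθ} (∂_r g_{θθ} + ∂_θ g_{θr} - ∂_θ g_{rθ}) = (1/2)((1 - r^2)^2/(4*r^2))((-8*(r^3 + r)/(r^2 - 1)^3) + (0) - (0)) = (-r^2 - 1)/(r^3 - r)
All other Christoffel symbols are zero.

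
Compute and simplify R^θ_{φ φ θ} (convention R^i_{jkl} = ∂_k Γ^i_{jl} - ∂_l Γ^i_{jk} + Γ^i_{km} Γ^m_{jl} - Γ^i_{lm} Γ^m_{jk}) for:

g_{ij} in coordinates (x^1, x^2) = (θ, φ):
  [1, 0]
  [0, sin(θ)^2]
Non-zero Christoffel symbols (Γ^k_{ij} = Γ^k_{ji}):
Γ^θ_{φ φ} = -sin(2*θ)/2
Γ^φ_{θ φ} = 1/tan(θ)
R^θ_{φ φ θ} = ∂_φ Γ^θ_{φ θ} - ∂_θ Γ^θ_{φ φ} + Γ^θ_{φ m} Γ^m_{φ θ} - Γ^θ_{θ m} Γ^m_{φ φ}
  = (0) - (-cos(2*θ)) + (-cos(θ)^2) - (0) = -sin(θ)^2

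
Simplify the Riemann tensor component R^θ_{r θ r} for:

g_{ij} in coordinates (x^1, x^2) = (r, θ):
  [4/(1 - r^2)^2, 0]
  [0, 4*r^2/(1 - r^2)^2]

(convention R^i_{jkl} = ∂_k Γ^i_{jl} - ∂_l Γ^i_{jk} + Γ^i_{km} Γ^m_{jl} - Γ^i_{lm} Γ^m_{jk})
Non-zero Christoffel symbols (Γ^k_{ij} = Γ^k_{ji}):
Γ^r_{r r} = 2*r/(1 - r^2)
Γ^r_{θ θ} = (r^3 + r)/(r^2 - 1)
Γ^θ_{r θ} = (-r^2 - 1)/(r^3 - r)
R^θ_{r θ r} = ∂_θ Γ^θ_{r r} - ∂_r Γ^θ_{r θ} + Γ^θ_{θ m} Γ^m_{r r} - Γ^θ_{r m} Γ^m_{r θ}
  = (0) - ((r^4 + 4*r^2 - 1)/(r^3 - r)^2) + (2*(r^2 + 1)/(r^2 - 1)^2) - ((r^2 + 1)^2/(r^3 - r)^2) = -4/(r^2 - 1)^2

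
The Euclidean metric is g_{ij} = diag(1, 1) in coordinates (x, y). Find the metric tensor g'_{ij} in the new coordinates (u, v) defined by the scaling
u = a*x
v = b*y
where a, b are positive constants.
Invert the transformation: x = u/a, y = v/b
g'_{ij} = (∂x^k/∂x'^i)(∂x^l/∂x'^j) g_{kl}; with g_{kl} = δ_{kl} this is Σ_k (∂x^k/∂x'^i)(∂x^k/∂x'^j).
Jacobian: ∂x/∂u = 1/a, ∂x/∂v = 0, ∂y/∂u = 0, ∂y/∂v = 1/b
g'_{uu} = (1/a)(1/a) + (0)(0) = 1/a^2
g'_{uv} = (1/a)(0) + (0)(1/b) = 0
g'_{vv} = (0)(0) + (1/b)(1/b) = 1/b^2
g'_{ij} = diag(1/a^2, 1/b^2)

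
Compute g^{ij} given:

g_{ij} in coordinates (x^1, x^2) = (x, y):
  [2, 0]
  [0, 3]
The metric is diagonal, so g^{ij} is diagonal with entries 1/g_{ii}: diag(1/2, 1/3).
g^{ij}:
  [1/2, 0]
  [0, 1/3]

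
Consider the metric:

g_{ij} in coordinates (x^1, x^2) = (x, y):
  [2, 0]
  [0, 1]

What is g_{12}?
With x^1 = x, x^2 = y, g_{12} = g_{xy} is the row-1, column-2 entry of the matrix.
g_{12} = 0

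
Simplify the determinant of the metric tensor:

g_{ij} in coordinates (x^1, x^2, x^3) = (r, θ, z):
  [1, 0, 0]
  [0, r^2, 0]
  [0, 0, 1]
Diagonal metric: det(g) = g_{11}·g_{22}·g_{33}
= (1)·(r^2)·(1)
det(g) = r^2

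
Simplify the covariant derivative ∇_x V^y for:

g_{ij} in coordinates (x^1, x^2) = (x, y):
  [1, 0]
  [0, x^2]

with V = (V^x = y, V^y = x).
Non-zero Christoffel symbols:
Γ^x_{y y} = -x
Γ^y_{x y} = 1/x
∇_x V^y = ∂_x V^y + Γ^y_{x j} V^j
  = (1) + (0)(y) + (1/x)(x)
  = 2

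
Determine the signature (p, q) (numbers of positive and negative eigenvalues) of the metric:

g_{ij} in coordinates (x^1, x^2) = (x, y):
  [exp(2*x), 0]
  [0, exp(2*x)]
The metric is diagonal, so its eigenvalues are the diagonal entries: exp(2*x), exp(2*x) (at a generic point, where coordinate-dependent entries are positive).
2 positive, 0 negative.
(2, 0) - Riemannian (positive definite)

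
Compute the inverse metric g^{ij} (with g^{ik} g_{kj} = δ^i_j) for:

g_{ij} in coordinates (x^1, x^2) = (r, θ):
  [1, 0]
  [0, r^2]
The metric is diagonal, so g^{ij} is diagonal with entries 1/g_{ii}: diag(1, 1/(r^2)).
g^{ij}:
  [1, 0]
  [0, 1/r^2]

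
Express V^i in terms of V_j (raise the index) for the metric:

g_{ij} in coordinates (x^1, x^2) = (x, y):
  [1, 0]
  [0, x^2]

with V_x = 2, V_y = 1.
Inverse metric (diagonal): g^{xx} = 1, g^{yy} = 1/x^2
V^i = g^{ij} V_j:
V^x = (1)(2) + (0)(1) = 2
V^y = (0)(2) + (1/x^2)(1) = 1/x^2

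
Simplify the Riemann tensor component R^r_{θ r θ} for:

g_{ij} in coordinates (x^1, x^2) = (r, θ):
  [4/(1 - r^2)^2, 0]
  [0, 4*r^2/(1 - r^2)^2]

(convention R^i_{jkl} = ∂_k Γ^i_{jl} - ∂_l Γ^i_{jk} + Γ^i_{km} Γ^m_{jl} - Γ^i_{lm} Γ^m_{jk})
Non-zero Christoffel symbols (Γ^k_{ij} = Γ^k_{ji}):
Γ^r_{r r} = 2*r/(1 - r^2)
Γ^r_{θ θ} = (r^3 + r)/(r^2 - 1)
Γ^θ_{r θ} = (-r^2 - 1)/(r^3 - r)
R^r_{θ r θ} = ∂_r Γ^r_{θ θ} - ∂_θ Γ^r_{θ r} + Γ^r_{r m} Γ^m_{θ θ} - Γ^r_{θ m} Γ^m_{θ r}
  = ((r^4 - 4*r^2 - 1)/(r^2 - 1)^2) - (0) + (-2*r^2*(r^2 + 1)/(r^2 - 1)^2) - (-(r^2 + 1)^2/(r^2 - 1)^2) = -4*r^2/(r^2 - 1)^2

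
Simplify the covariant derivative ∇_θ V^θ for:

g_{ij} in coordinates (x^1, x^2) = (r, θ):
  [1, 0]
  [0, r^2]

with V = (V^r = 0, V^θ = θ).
Non-zero Christoffel symbols:
Γ^r_{θ θ} = -r
Γ^θ_{r θ} = 1/r
∇_θ V^θ = ∂_θ V^θ + Γ^θ_{θ j} V^j
  = (1) + (1/r)(0) + (0)(θ)
  = 1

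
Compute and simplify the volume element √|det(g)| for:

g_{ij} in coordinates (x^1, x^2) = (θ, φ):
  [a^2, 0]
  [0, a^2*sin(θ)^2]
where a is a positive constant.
det(g) = a^4*sin(θ)^2
√|det(g)| = a^2*sin(θ) (taking 0 < θ < π so that |sin(θ)| = sin(θ))
Volume element: dV = a^2*sin(θ) dθ dφ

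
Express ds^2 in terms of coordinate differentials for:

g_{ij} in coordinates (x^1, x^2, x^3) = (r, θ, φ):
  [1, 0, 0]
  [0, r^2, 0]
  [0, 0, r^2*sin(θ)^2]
ds^2 = g_{ij} dx^i dx^j; only the non-zero components contribute.
ds^2 = dr^2 + r^2 dθ^2 + r^2*sin(θ)^2 dφ^2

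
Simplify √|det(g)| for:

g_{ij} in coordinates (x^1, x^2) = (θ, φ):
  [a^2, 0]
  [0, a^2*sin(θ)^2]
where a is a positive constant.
det(g) = a^4*sin(θ)^2
√|det(g)| = a^2*sin(θ) (taking 0 < θ < π so that |sin(θ)| = sin(θ))
Volume element: dV = a^2*sin(θ) dθ dφ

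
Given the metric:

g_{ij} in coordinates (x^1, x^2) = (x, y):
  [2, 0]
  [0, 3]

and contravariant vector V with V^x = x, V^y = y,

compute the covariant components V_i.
V_i = g_{ij} V^j:
V_x = (2)(x) + (0)(y) = 2*x
V_y = (0)(x) + (3)(y) = 3*y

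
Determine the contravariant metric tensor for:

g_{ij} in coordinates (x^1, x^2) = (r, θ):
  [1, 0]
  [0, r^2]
The metric is diagonal, so g^{ij} is diagonal with entries 1/g_{ii}: diag(1, 1/(r^2)).
g^{ij}:
  [1, 0]
  [0, 1/r^2]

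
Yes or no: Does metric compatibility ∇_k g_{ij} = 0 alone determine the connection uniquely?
One also needs vanishing torsion; metric compatibility plus torsion-freeness singles out the Levi-Civita connection.
No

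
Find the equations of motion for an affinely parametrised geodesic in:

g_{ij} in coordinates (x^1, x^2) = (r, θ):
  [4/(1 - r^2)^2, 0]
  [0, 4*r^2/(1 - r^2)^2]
Geodesic equation: d^2x^k/dλ^2 + Γ^k_{ij} (dx^i/dλ)(dx^j/dλ) = 0.
Non-zero Christoffel symbols:
Γ^r_{r r} = 2*r/(1 - r^2)
Γ^r_{θ θ} = (r^3 + r)/(r^2 - 1)
Γ^θ_{r θ} = (-r^2 - 1)/(r^3 - r)
Substituting (the symmetric pair Γ^k_{ij}, Γ^k_{ji} combines into a factor 2):
d^2r/dλ^2 + (2*r/(1 - r^2)) (dr/dλ)^2 + ((r^3 + r)/(r^2 - 1)) (dθ/dλ)^2 = 0
d^2θ/dλ^2 + ((-2*r^2 - 2)/(r^3 - r)) (dr/dλ)(dθ/dλ) = 0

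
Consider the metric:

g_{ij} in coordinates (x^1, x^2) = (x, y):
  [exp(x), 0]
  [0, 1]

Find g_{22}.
With x^1 = x, x^2 = y, g_{22} = g_{yy} is the row-2, column-2 entry of the matrix.
g_{22} = 1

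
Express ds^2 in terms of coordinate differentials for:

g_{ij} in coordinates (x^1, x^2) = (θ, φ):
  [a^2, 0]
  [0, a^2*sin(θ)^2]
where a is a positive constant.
ds^2 = g_{ij} dx^i dx^j; only the non-zero components contribute.
ds^2 = a^2 dθ^2 + a^2*sin(θ)^2 dφ^2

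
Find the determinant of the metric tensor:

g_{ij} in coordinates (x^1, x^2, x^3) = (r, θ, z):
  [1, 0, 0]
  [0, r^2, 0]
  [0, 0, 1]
Diagonal metric: det(g) = g_{11}·g_{22}·g_{33}
= (1)·(r^2)·(1)
det(g) = r^2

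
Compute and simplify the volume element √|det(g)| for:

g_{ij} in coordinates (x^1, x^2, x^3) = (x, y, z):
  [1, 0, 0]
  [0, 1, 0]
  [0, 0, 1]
det(g) = 1
√|det(g)| = 1
Volume element: dV = 1 dx dy dz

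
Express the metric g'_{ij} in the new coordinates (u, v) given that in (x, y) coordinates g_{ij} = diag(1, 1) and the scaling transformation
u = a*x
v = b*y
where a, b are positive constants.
Invert the transformation: x = u/a, y = v/b
g'_{ij} = (∂x^k/∂x'^i)(∂x^l/∂x'^j) g_{kl}; with g_{kl} = δ_{kl} this is Σ_k (∂x^k/∂x'^i)(∂x^k/∂x'^j).
Jacobian: ∂x/∂u = 1/a, ∂x/∂v = 0, ∂y/∂u = 0, ∂y/∂v = 1/b
g'_{uu} = (1/a)(1/a) + (0)(0) = 1/a^2
g'_{uv} = (1/a)(0) + (0)(1/b) = 0
g'_{vv} = (0)(0) + (1/b)(1/b) = 1/b^2
g'_{ij} = diag(1/a^2, 1/b^2)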